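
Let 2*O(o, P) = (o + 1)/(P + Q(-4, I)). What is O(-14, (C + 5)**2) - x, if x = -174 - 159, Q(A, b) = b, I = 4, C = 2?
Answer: 35285/106 ≈ 332.88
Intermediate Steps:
x = -333
O(o, P) = (1 + o)/(2*(4 + P)) (O(o, P) = ((o + 1)/(P + 4))/2 = ((1 + o)/(4 + P))/2 = (1 + o)/(2*(4 + P)))
O(-14, (C + 5)**2) - x = (1 - 14)/(2*(4 + (2 + 5)**2)) - 1*(-333) = (1/2)*(-13)/(4 + 7**2) + 333 = (1/2)*(-13)/(4 + 49) + 333 = (1/2)*(-13)/53 + 333 = (1/2)*(1/53)*(-13) + 333 = -13/106 + 333 = 35285/106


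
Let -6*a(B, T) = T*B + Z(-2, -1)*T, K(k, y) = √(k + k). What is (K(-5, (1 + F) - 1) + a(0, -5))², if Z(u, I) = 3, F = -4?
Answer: -15/4 + 5*I*√10 ≈ -3.75 + 15.811*I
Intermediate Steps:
K(k, y) = √2*√k (K(k, y) = √(2*k) = √2*√k)
a(B, T) = -T/2 - B*T/6 (a(B, T) = -(T*B + 3*T)/6 = -(B*T + 3*T)/6 = -(3*T + B*T)/6 = -T/2 - B*T/6)
(K(-5, (1 + F) - 1) + a(0, -5))² = (√2*√(-5) - ⅙*(-5)*(3 + 0))² = (√2*(I*√5) - ⅙*(-5)*3)² = (I*√10 + 5/2)² = (5/2 + I*√10)²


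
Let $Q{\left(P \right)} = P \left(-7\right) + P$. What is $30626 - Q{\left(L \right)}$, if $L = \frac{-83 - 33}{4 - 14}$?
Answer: $\frac{153478}{5} \approx 30696.0$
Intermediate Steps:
$L = \frac{58}{5}$ ($L = - \frac{116}{-10} = \left(-116\right) \left(- \frac{1}{10}\right) = \frac{58}{5} \approx 11.6$)
$Q{\left(P \right)} = - 6 P$ ($Q{\left(P \right)} = - 7 P + P = - 6 P$)
$30626 - Q{\left(L \right)} = 30626 - \left(-6\right) \frac{58}{5} = 30626 - - \frac{348}{5} = 30626 + \frac{348}{5} = \frac{153478}{5}$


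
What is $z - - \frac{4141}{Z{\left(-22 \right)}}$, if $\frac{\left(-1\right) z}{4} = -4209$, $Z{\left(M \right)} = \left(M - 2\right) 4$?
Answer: $\frac{1612115}{96} \approx 16793.0$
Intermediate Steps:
$Z{\left(M \right)} = -8 + 4 M$ ($Z{\left(M \right)} = \left(-2 + M\right) 4 = -8 + 4 M$)
$z = 16836$ ($z = \left(-4\right) \left(-4209\right) = 16836$)
$z - - \frac{4141}{Z{\left(-22 \right)}} = 16836 - - \frac{4141}{-8 + 4 \left(-22\right)} = 16836 - - \frac{4141}{-8 - 88} = 16836 - - \frac{4141}{-96} = 16836 - \left(-4141\right) \left(- \frac{1}{96}\right) = 16836 - \frac{4141}{96} = \frac{1612115}{96}$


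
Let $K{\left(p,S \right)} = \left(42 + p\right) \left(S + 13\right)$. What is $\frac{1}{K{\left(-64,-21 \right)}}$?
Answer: $\frac{1}{176} \approx 0.0056818$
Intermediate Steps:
$K{\left(p,S \right)} = \left(13 + S\right) \left(42 + p\right)$ ($K{\left(p,S \right)} = \left(42 + p\right) \left(13 + S\right) = \left(13 + S\right) \left(42 + p\right)$)
$\frac{1}{K{\left(-64,-21 \right)}} = \frac{1}{546 + 13 \left(-64\right) + 42 \left(-21\right) - -1344} = \frac{1}{546 - 832 - 882 + 1344} = \frac{1}{176}$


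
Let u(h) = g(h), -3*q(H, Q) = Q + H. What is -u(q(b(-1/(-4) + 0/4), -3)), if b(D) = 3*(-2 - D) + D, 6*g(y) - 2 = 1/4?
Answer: -3/8 ≈ -0.37500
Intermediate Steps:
g(y) = 3/8 (g(y) = 1/3 + (1/6)/4 = 1/3 + (1/6)*(1/4) = 1/3 + 1/24 = 3/8)
b(D) = -6 - 2*D (b(D) = (-6 - 3*D) + D = -6 - 2*D)
q(H, Q) = -H/3 - Q/3 (q(H, Q) = -(Q + H)/3 = -(H + Q)/3 = -H/3 - Q/3)
u(h) = 3/8
-u(q(b(-1/(-4) + 0/4), -3)) = -1*3/8 = -3/8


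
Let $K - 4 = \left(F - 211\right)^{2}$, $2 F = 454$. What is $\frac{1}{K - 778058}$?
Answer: $- \frac{1}{777798} \approx -1.2857 \cdot 10^{-6}$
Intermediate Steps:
$F = 227$ ($F = \frac{1}{2} \cdot 454 = 227$)
$K = 260$ ($K = 4 + \left(227 - 211\right)^{2} = 4 + 16^{2} = 4 + 256 = 260$)
$\frac{1}{K - 778058} = \frac{1}{260 - 778058} = \frac{1}{-777798} = - \frac{1}{777798}$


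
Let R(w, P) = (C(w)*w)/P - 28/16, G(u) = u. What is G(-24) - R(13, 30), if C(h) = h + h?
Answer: -2011/60 ≈ -33.517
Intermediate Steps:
C(h) = 2*h
R(w, P) = -7/4 + 2*w²/P (R(w, P) = ((2*w)*w)/P - 28/16 = (2*w²)/P - 28*1/16 = 2*w²/P - 7/4 = -7/4 + 2*w²/P)
G(-24) - R(13, 30) = -24 - (-7/4 + 2*13²/30) = -24 - (-7/4 + 2*(1/30)*169) = -24 - (-7/4 + 169/15) = -24 - 1*571/60 = -24 - 571/60 = -2011/60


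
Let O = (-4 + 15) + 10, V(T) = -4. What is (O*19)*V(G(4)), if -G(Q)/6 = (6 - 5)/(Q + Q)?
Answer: -1596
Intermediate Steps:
G(Q) = -3/Q (G(Q) = -6*(6 - 5)/(Q + Q) = -6/(2*Q) = -6*1/(2*Q) = -3/Q)
O = 21 (O = 11 + 10 = 21)
(O*19)*V(G(4)) = (21*19)*(-4) = 399*(-4) = -1596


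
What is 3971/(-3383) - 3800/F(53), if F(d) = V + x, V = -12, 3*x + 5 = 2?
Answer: 12803777/43979 ≈ 291.13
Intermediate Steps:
x = -1 (x = -5/3 + (⅓)*2 = -5/3 + ⅔ = -1)
F(d) = -13 (F(d) = -12 - 1 = -13)
3971/(-3383) - 3800/F(53) = 3971/(-3383) - 3800/(-13) = 3971*(-1/3383) - 3800*(-1/13) = -3971/3383 + 3800/13 = 12803777/43979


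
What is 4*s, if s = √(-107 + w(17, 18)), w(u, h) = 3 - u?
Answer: 44*I ≈ 44.0*I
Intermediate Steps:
s = 11*I (s = √(-107 + (3 - 1*17)) = √(-107 + (3 - 17)) = √(-107 - 14) = √(-121) = 11*I ≈ 11.0*I)
4*s = 4*(11*I) = 44*I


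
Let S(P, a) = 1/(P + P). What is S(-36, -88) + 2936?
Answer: 211391/72 ≈ 2936.0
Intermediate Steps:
S(P, a) = 1/(2*P)
S(-36, -88) + 2936 = (1/2)/(-36) + 2936 = (1/2)*(-1/36) + 2936 = -1/72 + 2936 = 211391/72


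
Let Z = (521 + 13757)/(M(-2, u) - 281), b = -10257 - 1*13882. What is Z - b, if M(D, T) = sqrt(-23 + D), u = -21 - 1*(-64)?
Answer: 951315468/39493 - 35695*I/39493 ≈ 24088.0 - 0.90383*I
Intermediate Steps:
u = 43 (u = -21 + 64 = 43)
b = -24139 (b = -10257 - 13882 = -24139)
Z = 7139*(-281 - 5*I)/39493 (Z = (521 + 13757)/(sqrt(-23 - 2) - 281) = 14278/(sqrt(-25) - 281) = 14278/(5*I - 281) = 14278/(-281 + 5*I) = 14278*((-281 - 5*I)/78986) = 7139*(-281 - 5*I)/39493 ≈ -50.795 - 0.90383*I)
Z - b = (-2006059/39493 - 35695*I/39493) - 1*(-24139) = (-2006059/39493 - 35695*I/39493) + 24139 = 951315468/39493 - 35695*I/39493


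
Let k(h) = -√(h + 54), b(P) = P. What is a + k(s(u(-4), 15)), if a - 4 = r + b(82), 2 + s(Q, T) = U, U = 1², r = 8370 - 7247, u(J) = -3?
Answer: 1209 - √53 ≈ 1201.7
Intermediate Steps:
r = 1123
U = 1
s(Q, T) = -1 (s(Q, T) = -2 + 1 = -1)
a = 1209 (a = 4 + (1123 + 82) = 4 + 1205 = 1209)
k(h) = -√(54 + h)
a + k(s(u(-4), 15)) = 1209 - √(54 - 1) = 1209 - √53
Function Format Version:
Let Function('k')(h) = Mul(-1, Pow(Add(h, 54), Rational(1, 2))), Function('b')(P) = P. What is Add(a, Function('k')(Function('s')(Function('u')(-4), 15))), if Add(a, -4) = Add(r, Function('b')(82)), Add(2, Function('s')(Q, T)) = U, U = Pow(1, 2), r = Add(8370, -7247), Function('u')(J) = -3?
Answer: Add(1209, Mul(-1, Pow(53, Rational(1, 2)))) ≈ 1201.7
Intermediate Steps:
r = 1123
U = 1
Function('s')(Q, T) = -1 (Function('s')(Q, T) = Add(-2, 1) = -1)
a = 1209 (a = Add(4, Add(1123, 82)) = Add(4, 1205) = 1209)
Function('k')(h) = Mul(-1, Pow(Add(54, h), Rational(1, 2)))
Add(a, Function('k')(Function('s')(Function('u')(-4), 15))) = Add(1209, Mul(-1, Pow(Add(54, -1), Rational(1, 2)))) = Add(1209, Mul(-1, Pow(53, Rational(1, 2))))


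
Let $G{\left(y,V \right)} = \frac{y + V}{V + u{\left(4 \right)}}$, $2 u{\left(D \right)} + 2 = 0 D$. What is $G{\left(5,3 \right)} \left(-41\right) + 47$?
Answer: $-117$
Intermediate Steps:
$u{\left(D \right)} = -1$ ($u{\left(D \right)} = -1 + \frac{0 D}{2} = -1 + \frac{1}{2} \cdot 0 = -1 + 0 = -1$)
$G{\left(y,V \right)} = \frac{V + y}{-1 + V}$ ($G{\left(y,V \right)} = \frac{y + V}{V - 1} = \frac{V + y}{-1 + V}$)
$G{\left(5,3 \right)} \left(-41\right) + 47 = \frac{3 + 5}{-1 + 3} \left(-41\right) + 47 = \frac{1}{2} \cdot 8 \left(-41\right) + 47 = 4 \left(-41\right) + 47 = -164 + 47 = -117$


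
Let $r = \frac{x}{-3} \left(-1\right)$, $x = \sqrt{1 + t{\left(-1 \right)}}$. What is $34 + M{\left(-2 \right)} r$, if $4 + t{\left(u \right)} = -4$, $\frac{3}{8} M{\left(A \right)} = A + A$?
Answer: $34 - \frac{32 i \sqrt{7}}{9} \approx 34.0 - 9.4071 i$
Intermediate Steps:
$M{\left(A \right)} = \frac{16 A}{3}$ ($M{\left(A \right)} = \frac{8 \left(A + A\right)}{3} = \frac{8 \cdot 2 A}{3} = \frac{16 A}{3}$)
$t{\left(u \right)} = -8$ ($t{\left(u \right)} = -4 - 4 = -8$)
$x = i \sqrt{7}$ ($x = \sqrt{1 - 8} = \sqrt{-7} = i \sqrt{7} \approx 2.6458 i$)
$r = \frac{i \sqrt{7}}{3}$ ($r = \frac{i \sqrt{7}}{-3} \left(-1\right) = - \frac{i \sqrt{7}}{3} \left(-1\right) = \frac{i \sqrt{7}}{3} \approx 0.88192 i$)
$34 + M{\left(-2 \right)} r = 34 + \frac{16}{3} \left(-2\right) \frac{i \sqrt{7}}{3} = 34 - \frac{32 \frac{i \sqrt{7}}{3}}{3} = 34 - \frac{32 i \sqrt{7}}{9}$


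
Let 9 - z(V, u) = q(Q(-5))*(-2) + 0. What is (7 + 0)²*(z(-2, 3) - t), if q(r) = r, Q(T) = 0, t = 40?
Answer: -1519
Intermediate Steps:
z(V, u) = 9 (z(V, u) = 9 - (0*(-2) + 0) = 9 - (0 + 0) = 9 - 1*0 = 9 + 0 = 9)
(7 + 0)²*(z(-2, 3) - t) = (7 + 0)²*(9 - 1*40) = 7²*(9 - 40) = 49*(-31) = -1519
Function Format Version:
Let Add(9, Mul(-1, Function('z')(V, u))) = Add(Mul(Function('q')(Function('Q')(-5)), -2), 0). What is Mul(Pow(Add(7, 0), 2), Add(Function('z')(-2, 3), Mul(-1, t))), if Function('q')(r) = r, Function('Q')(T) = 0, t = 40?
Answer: -1519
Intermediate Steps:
Function('z')(V, u) = 9 (Function('z')(V, u) = Add(9, Mul(-1, Add(Mul(0, -2), 0))) = Add(9, Mul(-1, Add(0, 0))) = Add(9, Mul(-1, 0)) = Add(9, 0) = 9)
Mul(Pow(Add(7, 0), 2), Add(Function('z')(-2, 3), Mul(-1, t))) = Mul(Pow(Add(7, 0), 2), Add(9, Mul(-1, 40))) = Mul(Pow(7, 2), Add(9, -40)) = Mul(49, -31) = -1519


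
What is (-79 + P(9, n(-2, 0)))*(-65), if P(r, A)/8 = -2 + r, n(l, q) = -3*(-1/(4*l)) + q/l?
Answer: 1495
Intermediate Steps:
n(l, q) = 3/(4*l) + q/l (n(l, q) = -(-3)/(4*l) + q/l = 3/(4*l) + q/l)
P(r, A) = -16 + 8*r (P(r, A) = 8*(-2 + r) = -16 + 8*r)
(-79 + P(9, n(-2, 0)))*(-65) = (-79 + (-16 + 8*9))*(-65) = (-79 + (-16 + 72))*(-65) = (-79 + 56)*(-65) = -23*(-65) = 1495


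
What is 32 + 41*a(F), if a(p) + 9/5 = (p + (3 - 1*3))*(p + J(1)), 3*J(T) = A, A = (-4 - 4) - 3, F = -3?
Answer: 3891/5 ≈ 778.20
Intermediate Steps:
A = -11 (A = -8 - 3 = -11)
J(T) = -11/3 (J(T) = (⅓)*(-11) = -11/3)
a(p) = -9/5 + p*(-11/3 + p) (a(p) = -9/5 + (p + (3 - 1*3))*(p - 11/3) = -9/5 + (p + (3 - 3))*(-11/3 + p) = -9/5 + (p + 0)*(-11/3 + p) = -9/5 + p*(-11/3 + p))
32 + 41*a(F) = 32 + 41*(-9/5 + (-3)² - 11/3*(-3)) = 32 + 41*(-9/5 + 9 + 11) = 32 + 41*(91/5) = 32 + 3731/5 = 3891/5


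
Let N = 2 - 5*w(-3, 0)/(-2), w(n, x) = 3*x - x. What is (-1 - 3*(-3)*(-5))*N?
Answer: -92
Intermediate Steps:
w(n, x) = 2*x
N = 2 (N = 2 - 5*2*0/(-2) = 2 - 0*(-1)/2 = 2 - 5*0 = 2 + 0 = 2)
(-1 - 3*(-3)*(-5))*N = (-1 - 3*(-3)*(-5))*2 = (-1 + 9*(-5))*2 = (-1 - 45)*2 = -46*2 = -92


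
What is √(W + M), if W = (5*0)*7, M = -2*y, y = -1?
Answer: √2 ≈ 1.4142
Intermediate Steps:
M = 2 (M = -2*(-1) = 2)
W = 0 (W = 0*7 = 0)
√(W + M) = √(0 + 2) = √2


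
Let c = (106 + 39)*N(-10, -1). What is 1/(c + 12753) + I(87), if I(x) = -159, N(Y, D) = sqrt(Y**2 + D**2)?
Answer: -25521949203/160515484 - 145*sqrt(101)/160515484 ≈ -159.00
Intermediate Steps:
N(Y, D) = sqrt(D**2 + Y**2)
c = 145*sqrt(101) (c = (106 + 39)*sqrt((-1)**2 + (-10)**2) = 145*sqrt(1 + 100) = 145*sqrt(101) ≈ 1457.2)
1/(c + 12753) + I(87) = 1/(145*sqrt(101) + 12753) - 159 = 1/(12753 + 145*sqrt(101)) - 159 = -159 + 1/(12753 + 145*sqrt(101))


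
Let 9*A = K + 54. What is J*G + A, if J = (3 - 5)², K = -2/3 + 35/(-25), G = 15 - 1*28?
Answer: -6241/135 ≈ -46.230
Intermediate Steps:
G = -13 (G = 15 - 28 = -13)
K = -31/15 (K = -2*⅓ + 35*(-1/25) = -⅔ - 7/5 = -31/15 ≈ -2.0667)
J = 4 (J = (-2)² = 4)
A = 779/135 (A = (-31/15 + 54)/9 = (⅑)*(779/15) = 779/135 ≈ 5.7704)
J*G + A = 4*(-13) + 779/135 = -52 + 779/135 = -6241/135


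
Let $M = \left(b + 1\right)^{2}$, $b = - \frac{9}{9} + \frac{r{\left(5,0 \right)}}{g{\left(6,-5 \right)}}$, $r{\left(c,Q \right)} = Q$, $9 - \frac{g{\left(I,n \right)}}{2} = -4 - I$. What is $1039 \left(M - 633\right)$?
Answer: $-657687$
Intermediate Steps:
$g{\left(I,n \right)} = 26 + 2 I$ ($g{\left(I,n \right)} = 18 - 2 \left(-4 - I\right) = 18 + \left(8 + 2 I\right) = 26 + 2 I$)
$b = -1$ ($b = - \frac{9}{9} + \frac{0}{26 + 2 \cdot 6} = \left(-9\right) \frac{1}{9} + \frac{0}{26 + 12} = -1 + \frac{0}{38} = -1 + 0 \cdot \frac{1}{38} = -1 + 0 = -1$)
$M = 0$ ($M = \left(-1 + 1\right)^{2} = 0^{2} = 0$)
$1039 \left(M - 633\right) = 1039 \left(0 - 633\right) = 1039 \left(-633\right) = -657687$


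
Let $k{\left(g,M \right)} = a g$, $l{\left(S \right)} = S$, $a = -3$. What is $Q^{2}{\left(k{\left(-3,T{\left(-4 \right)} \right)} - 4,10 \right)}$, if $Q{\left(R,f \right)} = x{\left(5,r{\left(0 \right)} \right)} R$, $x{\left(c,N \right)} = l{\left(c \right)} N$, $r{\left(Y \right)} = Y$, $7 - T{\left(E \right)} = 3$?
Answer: $0$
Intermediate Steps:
$T{\left(E \right)} = 4$ ($T{\left(E \right)} = 7 - 3 = 4$)
$x{\left(c,N \right)} = N c$ ($x{\left(c,N \right)} = c N = N c$)
$k{\left(g,M \right)} = - 3 g$
$Q{\left(R,f \right)} = 0$ ($Q{\left(R,f \right)} = 0 \cdot 5 R = 0 R = 0$)
$Q^{2}{\left(k{\left(-3,T{\left(-4 \right)} \right)} - 4,10 \right)} = 0^{2} = 0$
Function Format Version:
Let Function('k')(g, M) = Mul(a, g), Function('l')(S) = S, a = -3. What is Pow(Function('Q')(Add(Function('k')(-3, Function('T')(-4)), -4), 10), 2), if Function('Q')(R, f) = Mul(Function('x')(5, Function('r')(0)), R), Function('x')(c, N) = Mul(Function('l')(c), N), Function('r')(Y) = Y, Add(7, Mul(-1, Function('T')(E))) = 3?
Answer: 0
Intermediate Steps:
Function('T')(E) = 4 (Function('T')(E) = Add(7, Mul(-1, 3)) = Add(7, -3) = 4)
Function('x')(c, N) = Mul(N, c) (Function('x')(c, N) = Mul(c, N) = Mul(N, c))
Function('k')(g, M) = Mul(-3, g)
Function('Q')(R, f) = 0 (Function('Q')(R, f) = Mul(Mul(0, 5), R) = Mul(0, R) = 0)
Pow(Function('Q')(Add(Function('k')(-3, Function('T')(-4)), -4), 10), 2) = Pow(0, 2) = 0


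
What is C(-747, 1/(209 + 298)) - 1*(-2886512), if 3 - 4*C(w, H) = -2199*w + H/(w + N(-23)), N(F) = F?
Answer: 3866187545221/1561560 ≈ 2.4758e+6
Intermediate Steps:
C(w, H) = ¾ + 2199*w/4 - H/(4*(-23 + w)) (C(w, H) = ¾ - (-2199*w + H/(w - 23))/4 = ¾ - (-2199*w + H/(-23 + w))/4 = ¾ + (2199*w/4 - H/(4*(-23 + w))) = ¾ + 2199*w/4 - H/(4*(-23 + w)))
C(-747, 1/(209 + 298)) - 1*(-2886512) = (-69 - 1/(209 + 298) - 50574*(-747) + 2199*(-747)²)/(4*(-23 - 747)) - 1*(-2886512) = (¼)*(-69 - 1/507 + 37778778 + 2199*558009)/(-770) + 2886512 = (¼)*(-1/770)*(-69 - 1*1/507 + 37778778 + 1227061791) + 2886512 = (¼)*(-1/770)*(-69 - 1/507 + 37778778 + 1227061791) + 2886512 = (¼)*(-1/770)*(641274133499/507) + 2886512 = -641274133499/1561560 + 2886512 = 3866187545221/1561560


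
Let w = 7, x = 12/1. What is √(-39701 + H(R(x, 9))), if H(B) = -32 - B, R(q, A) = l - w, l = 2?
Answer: 4*I*√2483 ≈ 199.32*I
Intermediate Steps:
x = 12 (x = 12*1 = 12)
R(q, A) = -5 (R(q, A) = 2 - 1*7 = 2 - 7 = -5)
√(-39701 + H(R(x, 9))) = √(-39701 + (-32 - 1*(-5))) = √(-39701 + (-32 + 5)) = √(-39701 - 27) = √(-39728) = 4*I*√2483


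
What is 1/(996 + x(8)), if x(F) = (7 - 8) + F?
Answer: 1/1003 ≈ 0.00099701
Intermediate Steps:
x(F) = -1 + F
1/(996 + x(8)) = 1/(996 + (-1 + 8)) = 1/(996 + 7) = 1/1003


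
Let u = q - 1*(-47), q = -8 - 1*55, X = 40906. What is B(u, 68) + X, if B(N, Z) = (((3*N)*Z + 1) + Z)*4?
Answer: 28126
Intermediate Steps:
q = -63 (q = -8 - 55 = -63)
u = -16 (u = -63 - 1*(-47) = -63 + 47 = -16)
B(N, Z) = 4 + 4*Z + 12*N*Z (B(N, Z) = ((3*N*Z + 1) + Z)*4 = ((1 + 3*N*Z) + Z)*4 = (1 + Z + 3*N*Z)*4 = 4 + 4*Z + 12*N*Z)
B(u, 68) + X = (4 + 4*68 + 12*(-16)*68) + 40906 = (4 + 272 - 13056) + 40906 = -12780 + 40906 = 28126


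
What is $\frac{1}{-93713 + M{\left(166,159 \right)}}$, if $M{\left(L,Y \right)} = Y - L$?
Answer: $- \frac{1}{93720} \approx -1.067 \cdot 10^{-5}$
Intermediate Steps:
$\frac{1}{-93713 + M{\left(166,159 \right)}} = \frac{1}{-93713 + \left(159 - 166\right)} = \frac{1}{-93713 - 7} = \frac{1}{-93720} = - \frac{1}{93720}$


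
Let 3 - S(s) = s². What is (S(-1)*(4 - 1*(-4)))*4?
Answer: 64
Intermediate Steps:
S(s) = 3 - s²
(S(-1)*(4 - 1*(-4)))*4 = ((3 - 1*(-1)²)*(4 - 1*(-4)))*4 = ((3 - 1*1)*(4 + 4))*4 = ((3 - 1)*8)*4 = (2*8)*4 = 16*4 = 64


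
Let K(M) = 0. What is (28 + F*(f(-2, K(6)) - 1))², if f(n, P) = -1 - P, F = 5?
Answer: 324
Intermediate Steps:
(28 + F*(f(-2, K(6)) - 1))² = (28 + 5*((-1 - 1*0) - 1))² = (28 + 5*((-1 + 0) - 1))² = (28 + 5*(-1 - 1))² = (28 + 5*(-2))² = (28 - 10)² = 18² = 324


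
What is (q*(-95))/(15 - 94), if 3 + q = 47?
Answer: 4180/79 ≈ 52.911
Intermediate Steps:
q = 44 (q = -3 + 47 = 44)
(q*(-95))/(15 - 94) = (44*(-95))/(15 - 94) = -4180/(-79) = -4180*(-1/79) = 4180/79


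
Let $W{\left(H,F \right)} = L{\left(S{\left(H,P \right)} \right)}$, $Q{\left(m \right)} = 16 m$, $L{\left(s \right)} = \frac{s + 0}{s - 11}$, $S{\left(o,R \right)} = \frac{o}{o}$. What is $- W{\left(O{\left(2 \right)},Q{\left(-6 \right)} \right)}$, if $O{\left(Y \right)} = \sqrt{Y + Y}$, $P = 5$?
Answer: $\frac{1}{10} \approx 0.1$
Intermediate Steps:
$S{\left(o,R \right)} = 1$
$L{\left(s \right)} = \frac{s}{-11 + s}$
$O{\left(Y \right)} = \sqrt{2} \sqrt{Y}$ ($O{\left(Y \right)} = \sqrt{2 Y} = \sqrt{2} \sqrt{Y}$)
$W{\left(H,F \right)} = - \frac{1}{10}$ ($W{\left(H,F \right)} = 1 \frac{1}{-11 + 1} = 1 \frac{1}{-10} = 1 \left(- \frac{1}{10}\right) = - \frac{1}{10}$)
$- W{\left(O{\left(2 \right)},Q{\left(-6 \right)} \right)} = \left(-1\right) \left(- \frac{1}{10}\right) = \frac{1}{10}$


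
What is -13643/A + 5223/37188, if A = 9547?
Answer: -152497301/118344612 ≈ -1.2886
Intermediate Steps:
-13643/A + 5223/37188 = -13643/9547 + 5223/37188 = -13643*1/9547 + 5223*(1/37188) = -13643/9547 + 1741/12396 = -152497301/118344612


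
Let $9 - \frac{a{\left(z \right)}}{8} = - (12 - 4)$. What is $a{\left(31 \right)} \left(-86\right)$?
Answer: $-11696$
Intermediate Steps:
$a{\left(z \right)} = 136$ ($a{\left(z \right)} = 72 - 8 \left(- (12 - 4)\right) = 72 - 8 \left(\left(-1\right) 8\right) = 72 - -64 = 72 + 64 = 136$)
$a{\left(31 \right)} \left(-86\right) = 136 \left(-86\right) = -11696$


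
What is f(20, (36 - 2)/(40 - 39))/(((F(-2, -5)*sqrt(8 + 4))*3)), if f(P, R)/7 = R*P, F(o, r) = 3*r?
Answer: -476*sqrt(3)/27 ≈ -30.535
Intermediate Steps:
f(P, R) = 7*P*R (f(P, R) = 7*(R*P) = 7*(P*R) = 7*P*R)
f(20, (36 - 2)/(40 - 39))/(((F(-2, -5)*sqrt(8 + 4))*3)) = (7*20*((36 - 2)/(40 - 39)))/((((3*(-5))*sqrt(8 + 4))*3)) = (7*20*(34/1))/((-30*sqrt(3)*3)) = (7*20*(34*1))/((-30*sqrt(3)*3)) = (7*20*34)/((-30*sqrt(3)*3)) = 4760/((-90*sqrt(3))) = 4760*(-sqrt(3)/270) = -476*sqrt(3)/27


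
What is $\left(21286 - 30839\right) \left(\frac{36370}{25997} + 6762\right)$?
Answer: $- \frac{1679685686452}{25997} \approx -6.4611 \cdot 10^{7}$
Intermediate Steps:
$\left(21286 - 30839\right) \left(\frac{36370}{25997} + 6762\right) = - 9553 \left(36370 \cdot \frac{1}{25997} + 6762\right) = - 9553 \left(\frac{36370}{25997} + 6762\right) = \left(-9553\right) \frac{175828084}{25997} = - \frac{1679685686452}{25997}$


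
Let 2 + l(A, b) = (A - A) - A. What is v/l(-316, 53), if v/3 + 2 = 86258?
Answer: 129384/157 ≈ 824.10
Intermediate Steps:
l(A, b) = -2 - A (l(A, b) = -2 + ((A - A) - A) = -2 + (0 - A) = -2 - A)
v = 258768 (v = -6 + 3*86258 = -6 + 258774 = 258768)
v/l(-316, 53) = 258768/(-2 - 1*(-316)) = 258768/(-2 + 316) = 258768/314 = 258768*(1/314) = 129384/157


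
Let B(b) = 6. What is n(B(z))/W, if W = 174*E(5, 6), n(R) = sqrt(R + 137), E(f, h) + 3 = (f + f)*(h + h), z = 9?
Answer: sqrt(143)/20358 ≈ 0.00058740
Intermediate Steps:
E(f, h) = -3 + 4*f*h (E(f, h) = -3 + (f + f)*(h + h) = -3 + (2*f)*(2*h) = -3 + 4*f*h)
n(R) = sqrt(137 + R)
W = 20358 (W = 174*(-3 + 4*5*6) = 174*(-3 + 120) = 174*117 = 20358)
n(B(z))/W = sqrt(137 + 6)/20358 = sqrt(143)*(1/20358) = sqrt(143)/20358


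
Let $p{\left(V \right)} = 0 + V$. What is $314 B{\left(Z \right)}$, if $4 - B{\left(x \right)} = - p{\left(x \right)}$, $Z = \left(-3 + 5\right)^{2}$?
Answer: $2512$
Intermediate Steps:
$Z = 4$ ($Z = 2^{2} = 4$)
$p{\left(V \right)} = V$
$B{\left(x \right)} = 4 + x$ ($B{\left(x \right)} = 4 - - x = 4 + x$)
$314 B{\left(Z \right)} = 314 \left(4 + 4\right) = 314 \cdot 8 = 2512$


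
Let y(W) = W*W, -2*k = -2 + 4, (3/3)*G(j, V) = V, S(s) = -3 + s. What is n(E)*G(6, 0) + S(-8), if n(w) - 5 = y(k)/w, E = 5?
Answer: -11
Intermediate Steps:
G(j, V) = V
k = -1 (k = -(-2 + 4)/2 = -1/2*2 = -1)
y(W) = W**2
n(w) = 5 + 1/w (n(w) = 5 + (-1)**2/w = 5 + 1/w)
n(E)*G(6, 0) + S(-8) = (5 + 1/5)*0 + (-3 - 8) = (5 + 1/5)*0 - 11 = (26/5)*0 - 11 = 0 - 11 = -11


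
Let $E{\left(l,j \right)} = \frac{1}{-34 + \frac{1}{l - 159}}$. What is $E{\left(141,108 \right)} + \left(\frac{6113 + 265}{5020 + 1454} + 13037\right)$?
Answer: $\frac{8623655996}{661427} \approx 13038.0$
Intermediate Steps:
$E{\left(l,j \right)} = \frac{1}{-34 + \frac{1}{-159 + l}}$
$E{\left(141,108 \right)} + \left(\frac{6113 + 265}{5020 + 1454} + 13037\right) = \frac{159 - 141}{-5407 + 34 \cdot 141} + \left(\frac{6113 + 265}{5020 + 1454} + 13037\right) = \frac{159 - 141}{-5407 + 4794} + \left(\frac{6378}{6474} + 13037\right) = \frac{1}{-613} \cdot 18 + \left(6378 \cdot \frac{1}{6474} + 13037\right) = \left(- \frac{1}{613}\right) 18 + \left(\frac{1063}{1079} + 13037\right) = - \frac{18}{613} + \frac{14067986}{1079} = \frac{8623655996}{661427}$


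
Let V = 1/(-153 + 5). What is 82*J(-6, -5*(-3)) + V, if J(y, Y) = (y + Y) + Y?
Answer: 291263/148 ≈ 1968.0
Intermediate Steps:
V = -1/148 (V = 1/(-148) = -1/148 ≈ -0.0067568)
J(y, Y) = y + 2*Y (J(y, Y) = (Y + y) + Y = y + 2*Y)
82*J(-6, -5*(-3)) + V = 82*(-6 + 2*(-5*(-3))) - 1/148 = 82*(-6 + 2*15) - 1/148 = 82*(-6 + 30) - 1/148 = 82*24 - 1/148 = 1968 - 1/148 = 291263/148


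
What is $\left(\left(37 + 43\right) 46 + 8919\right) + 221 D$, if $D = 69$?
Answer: $27848$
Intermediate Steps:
$\left(\left(37 + 43\right) 46 + 8919\right) + 221 D = \left(\left(37 + 43\right) 46 + 8919\right) + 221 \cdot 69 = \left(80 \cdot 46 + 8919\right) + 15249 = \left(3680 + 8919\right) + 15249 = 12599 + 15249 = 27848$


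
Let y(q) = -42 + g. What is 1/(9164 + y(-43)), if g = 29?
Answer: 1/9151 ≈ 0.00010928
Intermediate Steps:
y(q) = -13 (y(q) = -42 + 29 = -13)
1/(9164 + y(-43)) = 1/(9164 - 13) = 1/9151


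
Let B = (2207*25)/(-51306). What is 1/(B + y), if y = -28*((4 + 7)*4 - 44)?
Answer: -51306/55175 ≈ -0.92988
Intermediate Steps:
y = 0 (y = -28*(11*4 - 44) = -28*(44 - 44) = -28*0 = 0)
B = -55175/51306 (B = 55175*(-1/51306) = -55175/51306 ≈ -1.0754)
1/(B + y) = 1/(-55175/51306 + 0) = 1/(-55175/51306) = -51306/55175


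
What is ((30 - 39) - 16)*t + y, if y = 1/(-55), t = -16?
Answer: 21999/55 ≈ 399.98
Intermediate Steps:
y = -1/55 ≈ -0.018182
((30 - 39) - 16)*t + y = ((30 - 39) - 16)*(-16) - 1/55 = (-9 - 16)*(-16) - 1/55 = -25*(-16) - 1/55 = 400 - 1/55 = 21999/55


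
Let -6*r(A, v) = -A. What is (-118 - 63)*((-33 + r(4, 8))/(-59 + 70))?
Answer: 17557/33 ≈ 532.03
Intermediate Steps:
r(A, v) = A/6 (r(A, v) = -(-1)*A/6 = A/6)
(-118 - 63)*((-33 + r(4, 8))/(-59 + 70)) = (-118 - 63)*((-33 + (⅙)*4)/(-59 + 70)) = -181*(-33 + ⅔)/11 = -(-17557)/(3*11) = -181*(-97/33) = 17557/33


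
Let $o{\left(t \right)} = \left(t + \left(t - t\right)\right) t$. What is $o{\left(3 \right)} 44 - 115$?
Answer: $281$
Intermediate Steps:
$o{\left(t \right)} = t^{2}$ ($o{\left(t \right)} = \left(t + 0\right) t = t t = t^{2}$)
$o{\left(3 \right)} 44 - 115 = 3^{2} \cdot 44 - 115 = 9 \cdot 44 - 115 = 396 - 115 = 281$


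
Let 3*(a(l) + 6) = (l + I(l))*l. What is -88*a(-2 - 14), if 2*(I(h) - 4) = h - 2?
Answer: -9328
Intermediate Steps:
I(h) = 3 + h/2 (I(h) = 4 + (h - 2)/2 = 4 + (-2 + h)/2 = 4 + (-1 + h/2) = 3 + h/2)
a(l) = -6 + l*(3 + 3*l/2)/3 (a(l) = -6 + ((l + (3 + l/2))*l)/3 = -6 + ((3 + 3*l/2)*l)/3 = -6 + (l*(3 + 3*l/2))/3 = -6 + l*(3 + 3*l/2)/3)
-88*a(-2 - 14) = -88*(-6 + (-2 - 14) + (-2 - 14)²/2) = -88*(-6 - 16 + (½)*(-16)²) = -88*(-6 - 16 + (½)*256) = -88*(-6 - 16 + 128) = -88*106 = -9328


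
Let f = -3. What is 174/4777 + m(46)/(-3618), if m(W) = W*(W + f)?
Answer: -4409687/8641593 ≈ -0.51029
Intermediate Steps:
m(W) = W*(-3 + W) (m(W) = W*(W - 3) = W*(-3 + W))
174/4777 + m(46)/(-3618) = 174/4777 + (46*(-3 + 46))/(-3618) = 174*(1/4777) + (46*43)*(-1/3618) = 174/4777 + 1978*(-1/3618) = 174/4777 - 989/1809 = -4409687/8641593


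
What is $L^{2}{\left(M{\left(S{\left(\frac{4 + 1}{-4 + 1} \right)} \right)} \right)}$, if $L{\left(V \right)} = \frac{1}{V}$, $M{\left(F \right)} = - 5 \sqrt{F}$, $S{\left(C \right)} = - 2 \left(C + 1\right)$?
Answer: $\frac{3}{100} \approx 0.03$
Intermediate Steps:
$S{\left(C \right)} = -2 - 2 C$ ($S{\left(C \right)} = - 2 \left(1 + C\right) = -2 - 2 C$)
$L^{2}{\left(M{\left(S{\left(\frac{4 + 1}{-4 + 1} \right)} \right)} \right)} = \left(\frac{1}{\left(-5\right) \sqrt{-2 - 2 \frac{4 + 1}{-4 + 1}}}\right)^{2} = \left(\frac{1}{\left(-5\right) \sqrt{-2 - 2 \frac{5}{-3}}}\right)^{2} = \left(\frac{1}{\left(-5\right) \sqrt{-2 - 2 \cdot 5 \left(- \frac{1}{3}\right)}}\right)^{2} = \left(\frac{1}{\left(-5\right) \sqrt{-2 - - \frac{10}{3}}}\right)^{2} = \left(\frac{1}{\left(-5\right) \sqrt{-2 + \frac{10}{3}}}\right)^{2} = \left(\frac{1}{\left(-5\right) \sqrt{\frac{4}{3}}}\right)^{2} = \left(\frac{1}{\left(-5\right) \frac{2 \sqrt{3}}{3}}\right)^{2} = \left(\frac{1}{\left(- \frac{10}{3}\right) \sqrt{3}}\right)^{2} = \left(- \frac{\sqrt{3}}{10}\right)^{2} = \frac{3}{100}$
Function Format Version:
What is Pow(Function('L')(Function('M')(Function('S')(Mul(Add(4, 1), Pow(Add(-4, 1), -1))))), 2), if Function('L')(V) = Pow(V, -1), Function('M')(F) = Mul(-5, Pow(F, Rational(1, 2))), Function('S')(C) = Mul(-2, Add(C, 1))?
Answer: Rational(3, 100) ≈ 0.030000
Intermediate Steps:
Function('S')(C) = Add(-2, Mul(-2, C)) (Function('S')(C) = Mul(-2, Add(1, C)) = Add(-2, Mul(-2, C)))
Pow(Function('L')(Function('M')(Function('S')(Mul(Add(4, 1), Pow(Add(-4, 1), -1))))), 2) = Pow(Pow(Mul(-5, Pow(Add(-2, Mul(-2, Mul(Add(4, 1), Pow(Add(-4, 1), -1)))), Rational(1, 2))), -1), 2) = Pow(Pow(Mul(-5, Pow(Add(-2, Mul(-2, Mul(5, Pow(-3, -1)))), Rational(1, 2))), -1), 2) = Pow(Pow(Mul(-5, Pow(Add(-2, Mul(-2, Mul(5, Rational(-1, 3)))), Rational(1, 2))), -1), 2) = Pow(Pow(Mul(-5, Pow(Add(-2, Mul(-2, Rational(-5, 3))), Rational(1, 2))), -1), 2) = Pow(Pow(Mul(-5, Pow(Add(-2, Rational(10, 3)), Rational(1, 2))), -1), 2) = Pow(Pow(Mul(-5, Pow(Rational(4, 3), Rational(1, 2))), -1), 2) = Pow(Pow(Mul(-5, Mul(Rational(2, 3), Pow(3, Rational(1, 2)))), -1), 2) = Pow(Pow(Mul(Rational(-10, 3), Pow(3, Rational(1, 2))), -1), 2) = Pow(Mul(Rational(-1, 10), Pow(3, Rational(1, 2))), 2) = Rational(3, 100)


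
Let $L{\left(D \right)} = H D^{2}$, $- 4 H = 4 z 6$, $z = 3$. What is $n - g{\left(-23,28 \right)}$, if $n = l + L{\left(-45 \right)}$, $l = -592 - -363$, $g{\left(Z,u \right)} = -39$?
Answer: $-36640$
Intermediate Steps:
$H = -18$ ($H = - \frac{4 \cdot 3 \cdot 6}{4} = - \frac{12 \cdot 6}{4} = \left(- \frac{1}{4}\right) 72 = -18$)
$l = -229$ ($l = -592 + 363 = -229$)
$L{\left(D \right)} = - 18 D^{2}$
$n = -36679$ ($n = -229 - 18 \left(-45\right)^{2} = -229 - 36450 = -36679$)
$n - g{\left(-23,28 \right)} = -36679 - -39 = -36679 + 39 = -36640$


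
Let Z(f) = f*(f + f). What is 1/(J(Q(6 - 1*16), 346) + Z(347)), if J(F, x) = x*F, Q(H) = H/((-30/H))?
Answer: 3/718994 ≈ 4.1725e-6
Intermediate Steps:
Z(f) = 2*f**2 (Z(f) = f*(2*f) = 2*f**2)
Q(H) = -H**2/30 (Q(H) = H*(-H/30) = -H**2/30)
J(F, x) = F*x
1/(J(Q(6 - 1*16), 346) + Z(347)) = 1/(-(6 - 1*16)**2/30*346 + 2*347**2) = 1/(-(6 - 16)**2/30*346 + 2*120409) = 1/(-1/30*(-10)**2*346 + 240818) = 1/(-1/30*100*346 + 240818) = 1/(-10/3*346 + 240818) = 1/(-3460/3 + 240818) = 1/(718994/3) = 3/718994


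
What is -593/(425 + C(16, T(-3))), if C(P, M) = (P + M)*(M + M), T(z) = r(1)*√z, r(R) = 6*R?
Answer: 593*I/(-209*I + 192*√3) ≈ -0.80336 + 1.2783*I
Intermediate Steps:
T(z) = 6*√z (T(z) = (6*1)*√z = 6*√z)
C(P, M) = 2*M*(M + P) (C(P, M) = (M + P)*(2*M) = 2*M*(M + P))
-593/(425 + C(16, T(-3))) = -593/(425 + 2*(6*√(-3))*(6*√(-3) + 16)) = -593/(425 + 2*(6*(I*√3))*(6*(I*√3) + 16)) = -593/(425 + 2*(6*I*√3)*(6*I*√3 + 16)) = -593/(425 + 2*(6*I*√3)*(16 + 6*I*√3)) = -593/(425 + 12*I*√3*(16 + 6*I*√3))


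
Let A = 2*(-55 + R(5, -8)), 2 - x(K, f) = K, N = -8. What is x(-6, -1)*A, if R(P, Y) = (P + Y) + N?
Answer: -1056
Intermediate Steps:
x(K, f) = 2 - K
R(P, Y) = -8 + P + Y (R(P, Y) = (P + Y) - 8 = -8 + P + Y)
A = -132 (A = 2*(-55 + (-8 + 5 - 8)) = 2*(-55 - 11) = 2*(-66) = -132)
x(-6, -1)*A = (2 - 1*(-6))*(-132) = (2 + 6)*(-132) = 8*(-132) = -1056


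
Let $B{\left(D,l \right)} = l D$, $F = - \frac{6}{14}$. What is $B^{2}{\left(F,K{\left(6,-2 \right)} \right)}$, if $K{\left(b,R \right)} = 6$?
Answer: $\frac{324}{49} \approx 6.6122$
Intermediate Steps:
$F = - \frac{3}{7}$ ($F = \left(-6\right) \frac{1}{14} = - \frac{3}{7} \approx -0.42857$)
$B{\left(D,l \right)} = D l$
$B^{2}{\left(F,K{\left(6,-2 \right)} \right)} = \left(\left(- \frac{3}{7}\right) 6\right)^{2} = \left(- \frac{18}{7}\right)^{2} = \frac{324}{49}$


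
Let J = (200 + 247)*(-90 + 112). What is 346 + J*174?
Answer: 1711462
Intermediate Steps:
J = 9834 (J = 447*22 = 9834)
346 + J*174 = 346 + 9834*174 = 346 + 1711116 = 1711462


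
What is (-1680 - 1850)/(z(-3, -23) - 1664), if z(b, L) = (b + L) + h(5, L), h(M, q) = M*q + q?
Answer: 1765/914 ≈ 1.9311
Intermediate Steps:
h(M, q) = q + M*q
z(b, L) = b + 7*L (z(b, L) = (b + L) + L*(1 + 5) = (L + b) + L*6 = (L + b) + 6*L = b + 7*L)
(-1680 - 1850)/(z(-3, -23) - 1664) = (-1680 - 1850)/((-3 + 7*(-23)) - 1664) = -3530/((-3 - 161) - 1664) = -3530/(-164 - 1664) = -3530/(-1828) = -3530*(-1/1828) = 1765/914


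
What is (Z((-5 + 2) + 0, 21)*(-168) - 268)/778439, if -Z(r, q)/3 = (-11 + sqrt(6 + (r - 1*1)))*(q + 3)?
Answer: -133324/778439 + 12096*sqrt(2)/778439 ≈ -0.14930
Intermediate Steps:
Z(r, q) = -3*(-11 + sqrt(5 + r))*(3 + q) (Z(r, q) = -3*(-11 + sqrt(6 + (r - 1*1)))*(q + 3) = -3*(-11 + sqrt(6 + (r - 1)))*(3 + q) = -3*(-11 + sqrt(6 + (-1 + r)))*(3 + q) = -3*(-11 + sqrt(5 + r))*(3 + q))
(Z((-5 + 2) + 0, 21)*(-168) - 268)/778439 = ((99 - 9*sqrt(5 + ((-5 + 2) + 0)) + 33*21 - 3*21*sqrt(5 + ((-5 + 2) + 0)))*(-168) - 268)/778439 = ((99 - 9*sqrt(5 + (-3 + 0)) + 693 - 3*21*sqrt(5 + (-3 + 0)))*(-168) - 268)*(1/778439) = ((99 - 9*sqrt(5 - 3) + 693 - 3*21*sqrt(5 - 3))*(-168) - 268)*(1/778439) = ((99 - 9*sqrt(2) + 693 - 3*21*sqrt(2))*(-168) - 268)*(1/778439) = ((99 - 9*sqrt(2) + 693 - 63*sqrt(2))*(-168) - 268)*(1/778439) = ((792 - 72*sqrt(2))*(-168) - 268)*(1/778439) = ((-133056 + 12096*sqrt(2)) - 268)*(1/778439) = (-133324 + 12096*sqrt(2))*(1/778439) = -133324/778439 + 12096*sqrt(2)/778439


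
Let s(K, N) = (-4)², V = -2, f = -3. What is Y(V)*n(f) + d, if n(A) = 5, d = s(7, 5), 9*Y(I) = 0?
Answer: 16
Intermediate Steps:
s(K, N) = 16
Y(I) = 0 (Y(I) = (⅑)*0 = 0)
d = 16
Y(V)*n(f) + d = 0*5 + 16 = 0 + 16 = 16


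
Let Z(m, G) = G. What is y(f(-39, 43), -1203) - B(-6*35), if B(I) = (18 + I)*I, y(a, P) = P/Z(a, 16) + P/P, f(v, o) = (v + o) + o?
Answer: -646307/16 ≈ -40394.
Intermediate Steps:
f(v, o) = v + 2*o (f(v, o) = (o + v) + o = v + 2*o)
y(a, P) = 1 + P/16 (y(a, P) = P/16 + P/P = P*(1/16) + 1 = P/16 + 1 = 1 + P/16)
B(I) = I*(18 + I)
y(f(-39, 43), -1203) - B(-6*35) = (1 + (1/16)*(-1203)) - (-6*35)*(18 - 6*35) = (1 - 1203/16) - (-210)*(18 - 210) = -1187/16 - (-210)*(-192) = -1187/16 - 1*40320 = -1187/16 - 40320 = -646307/16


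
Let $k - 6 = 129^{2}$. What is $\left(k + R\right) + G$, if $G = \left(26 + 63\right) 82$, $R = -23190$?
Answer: $755$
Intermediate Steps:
$G = 7298$ ($G = 89 \cdot 82 = 7298$)
$k = 16647$ ($k = 6 + 129^{2} = 6 + 16641 = 16647$)
$\left(k + R\right) + G = \left(16647 - 23190\right) + 7298 = -6543 + 7298 = 755$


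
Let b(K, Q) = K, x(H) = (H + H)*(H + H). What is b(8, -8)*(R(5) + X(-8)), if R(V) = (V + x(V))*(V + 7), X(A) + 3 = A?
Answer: 9992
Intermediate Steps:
X(A) = -3 + A
x(H) = 4*H² (x(H) = (2*H)*(2*H) = 4*H²)
R(V) = (7 + V)*(V + 4*V²) (R(V) = (V + 4*V²)*(V + 7) = (V + 4*V²)*(7 + V) = (7 + V)*(V + 4*V²))
b(8, -8)*(R(5) + X(-8)) = 8*(5*(7 + 4*5² + 29*5) + (-3 - 8)) = 8*(5*(7 + 4*25 + 145) - 11) = 8*(5*(7 + 100 + 145) - 11) = 8*(5*252 - 11) = 8*(1260 - 11) = 8*1249 = 9992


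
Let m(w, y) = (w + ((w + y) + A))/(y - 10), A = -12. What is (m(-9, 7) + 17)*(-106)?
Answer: -7844/3 ≈ -2614.7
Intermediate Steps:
m(w, y) = (-12 + y + 2*w)/(-10 + y) (m(w, y) = (w + ((w + y) - 12))/(y - 10) = (w + (-12 + w + y))/(-10 + y) = (-12 + y + 2*w)/(-10 + y))
(m(-9, 7) + 17)*(-106) = ((-12 + 7 + 2*(-9))/(-10 + 7) + 17)*(-106) = ((-12 + 7 - 18)/(-3) + 17)*(-106) = (-⅓*(-23) + 17)*(-106) = (23/3 + 17)*(-106) = (74/3)*(-106) = -7844/3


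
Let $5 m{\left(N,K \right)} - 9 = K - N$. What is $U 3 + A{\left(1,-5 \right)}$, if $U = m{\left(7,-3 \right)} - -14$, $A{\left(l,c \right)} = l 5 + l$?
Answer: $\frac{237}{5} \approx 47.4$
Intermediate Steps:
$A{\left(l,c \right)} = 6 l$ ($A{\left(l,c \right)} = 5 l + l = 6 l$)
$m{\left(N,K \right)} = \frac{9}{5} - \frac{N}{5} + \frac{K}{5}$ ($m{\left(N,K \right)} = \frac{9}{5} + \frac{K - N}{5} = \frac{9}{5} + \left(- \frac{N}{5} + \frac{K}{5}\right) = \frac{9}{5} - \frac{N}{5} + \frac{K}{5}$)
$U = \frac{69}{5}$ ($U = \left(\frac{9}{5} - \frac{7}{5} + \frac{1}{5} \left(-3\right)\right) - -14 = \left(\frac{9}{5} - \frac{7}{5} - \frac{3}{5}\right) + 14 = - \frac{1}{5} + 14 = \frac{69}{5} \approx 13.8$)
$U 3 + A{\left(1,-5 \right)} = \frac{69}{5} \cdot 3 + 6 \cdot 1 = \frac{207}{5} + 6 = \frac{237}{5}$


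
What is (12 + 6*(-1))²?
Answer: 36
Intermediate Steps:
(12 + 6*(-1))² = (12 - 6)² = 6² = 36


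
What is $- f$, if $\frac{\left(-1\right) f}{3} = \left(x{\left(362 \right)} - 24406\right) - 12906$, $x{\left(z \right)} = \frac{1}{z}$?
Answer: $- \frac{40520829}{362} \approx -1.1194 \cdot 10^{5}$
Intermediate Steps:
$f = \frac{40520829}{362}$ ($f = - 3 \left(\left(\frac{1}{362} - 24406\right) - 12906\right) = - 3 \left(- \frac{8834971}{362} - 12906\right) = \left(-3\right) \left(- \frac{13506943}{362}\right) = \frac{40520829}{362} \approx 1.1194 \cdot 10^{5}$)
$- f = \left(-1\right) \frac{40520829}{362} = - \frac{40520829}{362}$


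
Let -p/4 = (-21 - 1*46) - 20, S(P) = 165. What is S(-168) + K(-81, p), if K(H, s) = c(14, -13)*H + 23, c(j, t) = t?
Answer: 1241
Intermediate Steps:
p = 348 (p = -4*((-21 - 1*46) - 20) = -4*((-21 - 46) - 20) = -4*(-67 - 20) = -4*(-87) = 348)
K(H, s) = 23 - 13*H (K(H, s) = -13*H + 23 = 23 - 13*H)
S(-168) + K(-81, p) = 165 + (23 - 13*(-81)) = 165 + (23 + 1053) = 165 + 1076 = 1241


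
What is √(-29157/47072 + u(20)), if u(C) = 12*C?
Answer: √33150817866/11768 ≈ 15.472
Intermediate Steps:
√(-29157/47072 + u(20)) = √(-29157/47072 + 12*20) = √(-29157*1/47072 + 240) = √(-29157/47072 + 240) = √(11268123/47072) = √33150817866/11768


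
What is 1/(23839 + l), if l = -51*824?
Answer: -1/18185 ≈ -5.4990e-5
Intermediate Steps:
l = -42024
1/(23839 + l) = 1/(23839 - 42024) = 1/(-18185) = -1/18185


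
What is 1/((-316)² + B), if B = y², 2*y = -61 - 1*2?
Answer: 4/403393 ≈ 9.9159e-6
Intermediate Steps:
y = -63/2 (y = (-61 - 1*2)/2 = (-61 - 2)/2 = (½)*(-63) = -63/2 ≈ -31.500)
B = 3969/4 (B = (-63/2)² = 3969/4 ≈ 992.25)
1/((-316)² + B) = 1/((-316)² + 3969/4) = 1/(99856 + 3969/4) = 1/(403393/4) = 4/403393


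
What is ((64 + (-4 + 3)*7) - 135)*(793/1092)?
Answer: -793/14 ≈ -56.643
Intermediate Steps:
((64 + (-4 + 3)*7) - 135)*(793/1092) = ((64 - 1*7) - 135)*(793*(1/1092)) = ((64 - 7) - 135)*(61/84) = (57 - 135)*(61/84) = -78*61/84 = -793/14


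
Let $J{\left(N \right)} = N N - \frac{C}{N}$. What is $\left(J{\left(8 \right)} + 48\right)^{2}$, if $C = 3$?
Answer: $\frac{797449}{64} \approx 12460.0$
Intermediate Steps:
$J{\left(N \right)} = N^{2} - \frac{3}{N}$ ($J{\left(N \right)} = N N - \frac{3}{N} = N^{2} - \frac{3}{N}$)
$\left(J{\left(8 \right)} + 48\right)^{2} = \left(\frac{-3 + 8^{3}}{8} + 48\right)^{2} = \left(\frac{-3 + 512}{8} + 48\right)^{2} = \left(\frac{1}{8} \cdot 509 + 48\right)^{2} = \left(\frac{509}{8} + 48\right)^{2} = \left(\frac{893}{8}\right)^{2} = \frac{797449}{64}$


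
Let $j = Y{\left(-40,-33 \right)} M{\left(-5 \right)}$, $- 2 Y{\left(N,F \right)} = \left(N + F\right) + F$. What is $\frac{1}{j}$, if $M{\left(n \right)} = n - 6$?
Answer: $- \frac{1}{583} \approx -0.0017153$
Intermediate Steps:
$Y{\left(N,F \right)} = - F - \frac{N}{2}$ ($Y{\left(N,F \right)} = - \frac{\left(N + F\right) + F}{2} = - \frac{\left(F + N\right) + F}{2} = - \frac{N + 2 F}{2} = - F - \frac{N}{2}$)
$M{\left(n \right)} = -6 + n$ ($M{\left(n \right)} = n - 6 = -6 + n$)
$j = -583$ ($j = \left(\left(-1\right) \left(-33\right) - -20\right) \left(-6 - 5\right) = \left(33 + 20\right) \left(-11\right) = 53 \left(-11\right) = -583$)
$\frac{1}{j} = \frac{1}{-583} = - \frac{1}{583}$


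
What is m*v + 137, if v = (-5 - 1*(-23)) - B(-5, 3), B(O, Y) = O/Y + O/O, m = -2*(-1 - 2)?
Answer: 249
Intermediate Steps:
m = 6 (m = -2*(-3) = 6)
B(O, Y) = 1 + O/Y (B(O, Y) = O/Y + 1 = 1 + O/Y)
v = 56/3 (v = (-5 - 1*(-23)) - (-5 + 3)/3 = (-5 + 23) - (-2)/3 = 18 - 1*(-2/3) = 18 + 2/3 = 56/3 ≈ 18.667)
m*v + 137 = 6*(56/3) + 137 = 112 + 137 = 249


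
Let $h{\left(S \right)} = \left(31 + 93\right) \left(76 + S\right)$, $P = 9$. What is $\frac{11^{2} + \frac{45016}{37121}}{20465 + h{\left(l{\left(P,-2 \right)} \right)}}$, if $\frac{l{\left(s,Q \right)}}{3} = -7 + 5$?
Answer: $\frac{1512219}{360630515} \approx 0.0041933$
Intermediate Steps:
$l{\left(s,Q \right)} = -6$ ($l{\left(s,Q \right)} = 3 \left(-7 + 5\right) = 3 \left(-2\right) = -6$)
$h{\left(S \right)} = 9424 + 124 S$ ($h{\left(S \right)} = 124 \left(76 + S\right) = 9424 + 124 S$)
$\frac{11^{2} + \frac{45016}{37121}}{20465 + h{\left(l{\left(P,-2 \right)} \right)}} = \frac{11^{2} + \frac{45016}{37121}}{20465 + \left(9424 + 124 \left(-6\right)\right)} = \frac{121 + 45016 \cdot \frac{1}{37121}}{20465 + \left(9424 - 744\right)} = \frac{121 + \frac{45016}{37121}}{20465 + 8680} = \frac{4536657}{37121 \cdot 29145} = \frac{4536657}{37121} \cdot \frac{1}{29145} = \frac{1512219}{360630515}$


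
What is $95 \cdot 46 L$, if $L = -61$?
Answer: $-266570$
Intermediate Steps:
$95 \cdot 46 L = 95 \cdot 46 \left(-61\right) = 4370 \left(-61\right) = -266570$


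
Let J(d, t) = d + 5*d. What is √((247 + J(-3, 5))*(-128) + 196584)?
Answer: 2*√41818 ≈ 408.99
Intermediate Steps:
J(d, t) = 6*d
√((247 + J(-3, 5))*(-128) + 196584) = √((247 + 6*(-3))*(-128) + 196584) = √((247 - 18)*(-128) + 196584) = √(229*(-128) + 196584) = √(-29312 + 196584) = √167272 = 2*√41818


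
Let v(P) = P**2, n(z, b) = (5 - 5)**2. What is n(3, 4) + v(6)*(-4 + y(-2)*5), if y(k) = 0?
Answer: -144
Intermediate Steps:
n(z, b) = 0 (n(z, b) = 0**2 = 0)
n(3, 4) + v(6)*(-4 + y(-2)*5) = 0 + 6**2*(-4 + 0*5) = 0 + 36*(-4 + 0) = 0 + 36*(-4) = 0 - 144 = -144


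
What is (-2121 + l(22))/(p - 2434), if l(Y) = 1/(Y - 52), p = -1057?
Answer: 63631/104730 ≈ 0.60757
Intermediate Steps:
l(Y) = 1/(-52 + Y)
(-2121 + l(22))/(p - 2434) = (-2121 + 1/(-52 + 22))/(-1057 - 2434) = (-2121 + 1/(-30))/(-3491) = (-2121 - 1/30)*(-1/3491) = -63631/30*(-1/3491) = 63631/104730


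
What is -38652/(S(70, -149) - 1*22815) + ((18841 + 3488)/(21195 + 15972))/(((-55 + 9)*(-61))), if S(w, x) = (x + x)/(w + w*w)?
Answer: 417433384089789/246366662483552 ≈ 1.6944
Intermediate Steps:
S(w, x) = 2*x/(w + w**2) (S(w, x) = (2*x)/(w + w**2) = 2*x/(w + w**2))
-38652/(S(70, -149) - 1*22815) + ((18841 + 3488)/(21195 + 15972))/(((-55 + 9)*(-61))) = -38652/(2*(-149)/(70*(1 + 70)) - 1*22815) + ((18841 + 3488)/(21195 + 15972))/(((-55 + 9)*(-61))) = -38652/(2*(-149)*(1/70)/71 - 22815) + (22329/37167)/((-46*(-61))) = -38652/(2*(-149)*(1/70)*(1/71) - 22815) + (22329*(1/37167))/2806 = -38652/(-149/2485 - 22815) + (7443/12389)*(1/2806) = -38652/(-56695424/2485) + 7443/34763534 = -38652*(-2485/56695424) + 7443/34763534 = 24012555/14173856 + 7443/34763534 = 417433384089789/246366662483552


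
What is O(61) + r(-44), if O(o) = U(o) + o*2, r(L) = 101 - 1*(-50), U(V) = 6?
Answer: 279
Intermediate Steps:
r(L) = 151 (r(L) = 101 + 50 = 151)
O(o) = 6 + 2*o (O(o) = 6 + o*2 = 6 + 2*o)
O(61) + r(-44) = (6 + 2*61) + 151 = (6 + 122) + 151 = 128 + 151 = 279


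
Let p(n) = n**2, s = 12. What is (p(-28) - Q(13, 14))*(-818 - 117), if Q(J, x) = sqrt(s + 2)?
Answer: -733040 + 935*sqrt(14) ≈ -7.2954e+5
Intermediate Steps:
Q(J, x) = sqrt(14) (Q(J, x) = sqrt(12 + 2) = sqrt(14))
(p(-28) - Q(13, 14))*(-818 - 117) = ((-28)**2 - sqrt(14))*(-818 - 117) = (784 - sqrt(14))*(-935) = -733040 + 935*sqrt(14)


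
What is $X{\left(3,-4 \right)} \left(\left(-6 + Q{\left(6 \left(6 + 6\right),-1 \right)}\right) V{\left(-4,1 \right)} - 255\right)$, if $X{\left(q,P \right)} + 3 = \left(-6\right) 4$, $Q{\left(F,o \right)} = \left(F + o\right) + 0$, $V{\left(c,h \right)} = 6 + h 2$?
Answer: $-7155$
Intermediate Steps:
$V{\left(c,h \right)} = 6 + 2 h$
$Q{\left(F,o \right)} = F + o$
$X{\left(q,P \right)} = -27$ ($X{\left(q,P \right)} = -3 - 24 = -27$)
$X{\left(3,-4 \right)} \left(\left(-6 + Q{\left(6 \left(6 + 6\right),-1 \right)}\right) V{\left(-4,1 \right)} - 255\right) = - 27 \left(\left(-6 - \left(1 - 6 \left(6 + 6\right)\right)\right) \left(6 + 2 \cdot 1\right) - 255\right) = - 27 \left(\left(-6 + \left(6 \cdot 12 - 1\right)\right) \left(6 + 2\right) - 255\right) = - 27 \left(\left(-6 + \left(72 - 1\right)\right) 8 - 255\right) = - 27 \left(\left(-6 + 71\right) 8 - 255\right) = - 27 \left(65 \cdot 8 - 255\right) = - 27 \left(520 - 255\right) = \left(-27\right) 265 = -7155$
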